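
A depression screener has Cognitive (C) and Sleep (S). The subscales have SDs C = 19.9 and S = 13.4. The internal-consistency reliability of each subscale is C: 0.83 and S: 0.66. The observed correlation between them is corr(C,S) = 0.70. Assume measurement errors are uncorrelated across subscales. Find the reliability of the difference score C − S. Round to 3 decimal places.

Var(C−S) = 19.9² + 13.4² − 2·19.9·13.4·0.70 = 575.57 − 373.324 = 202.246.
Because errors are independent across components, Cov(Tᵢ,Tⱼ) = Cov(Xᵢ,Xⱼ); the off-diagonal part of the true-score variance is the same as above.
True-score variance = [19.9²·0.83 + 13.4²·0.66] − 373.324 = 447.198 − 373.324 = 73.8739.
Reliability = 73.8739 / 202.246 = 0.365.

0.365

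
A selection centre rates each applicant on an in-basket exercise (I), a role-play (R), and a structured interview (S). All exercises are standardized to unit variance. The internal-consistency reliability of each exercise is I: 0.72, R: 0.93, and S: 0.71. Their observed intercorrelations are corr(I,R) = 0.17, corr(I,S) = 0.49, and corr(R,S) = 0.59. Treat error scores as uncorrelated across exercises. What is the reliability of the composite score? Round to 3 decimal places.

0.884

Var(I+R+S) = 3 + 2·[0.17 + 0.49 + 0.59] = 3 + 2.5 = 5.5.
Because errors are independent across components, Cov(Tᵢ,Tⱼ) = Cov(Xᵢ,Xⱼ); the off-diagonal part of the true-score variance is the same as above.
True-score variance = [0.72 + 0.93 + 0.71] + 2.5 = 2.36 + 2.5 = 4.86.
Reliability = 4.86 / 5.5 = 0.884.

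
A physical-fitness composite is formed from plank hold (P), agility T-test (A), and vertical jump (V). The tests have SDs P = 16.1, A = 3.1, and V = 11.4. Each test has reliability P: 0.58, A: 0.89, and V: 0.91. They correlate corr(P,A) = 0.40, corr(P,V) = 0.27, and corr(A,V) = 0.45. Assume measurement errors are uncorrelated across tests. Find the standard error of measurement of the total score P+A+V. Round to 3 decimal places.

11.028

Var(total) = 398.78 + 170.846 = 569.626.
True-score variance = 277.158 + 170.846 = 448.004, so reliability = 0.7865.
Error variance = 569.626 − 448.004 = 121.622; SEM = √121.622 = 11.028.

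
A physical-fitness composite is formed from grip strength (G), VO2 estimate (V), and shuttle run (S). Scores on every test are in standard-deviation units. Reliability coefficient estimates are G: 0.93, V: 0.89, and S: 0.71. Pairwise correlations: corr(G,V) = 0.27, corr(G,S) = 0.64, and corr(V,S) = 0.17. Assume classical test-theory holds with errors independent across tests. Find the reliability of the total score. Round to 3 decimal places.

Var(G+V+S) = 3 + 2·[0.27 + 0.64 + 0.17] = 3 + 2.16 = 5.16.
With uncorrelated errors the cross-covariances are all true-score covariance, so they carry over unchanged; only the diagonal terms shrink to ρᵢσᵢ².
True-score variance = [0.93 + 0.89 + 0.71] + 2.16 = 2.53 + 2.16 = 4.69.
Reliability = 4.69 / 5.16 = 0.909.

0.909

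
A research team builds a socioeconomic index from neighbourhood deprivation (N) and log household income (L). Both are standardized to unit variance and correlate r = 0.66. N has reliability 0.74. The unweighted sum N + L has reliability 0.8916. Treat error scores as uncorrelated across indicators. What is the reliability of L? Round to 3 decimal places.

0.900

Var(N+L) = 2 + 2·0.66 = 3.320.
True-score variance = ρ_N + ρ_L + 2·0.66, so 0.8916 = (0.74 + ρ_L + 1.32) / 3.320.
ρ_L = 0.8916·3.320 − 0.74 − 1.32 = 0.900.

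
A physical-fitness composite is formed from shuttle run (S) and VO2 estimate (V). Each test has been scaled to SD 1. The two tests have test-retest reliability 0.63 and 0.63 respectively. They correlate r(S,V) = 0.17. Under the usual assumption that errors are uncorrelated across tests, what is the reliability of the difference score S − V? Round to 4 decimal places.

Var(S−V) = 1 + 1 − 2·0.17 = 2 − 0.34 = 1.66.
Under uncorrelated errors the observed covariances equal the true-score covariances, so only the own-variance terms attenuate.
True-score variance = [0.63 + 0.63] − 0.34 = 1.26 − 0.34 = 0.92.
Reliability = 0.92 / 1.66 = 0.5542.

0.5542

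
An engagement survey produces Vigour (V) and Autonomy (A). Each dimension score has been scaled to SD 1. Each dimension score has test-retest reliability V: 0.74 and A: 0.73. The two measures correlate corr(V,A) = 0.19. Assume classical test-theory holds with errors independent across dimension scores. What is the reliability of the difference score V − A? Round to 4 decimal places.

Var(V−A) = 1 + 1 − 2·0.19 = 2 − 0.38 = 1.62.
With uncorrelated errors the cross-covariances are all true-score covariance, so they carry over unchanged; only the diagonal terms shrink to ρᵢσᵢ².
True-score variance = [0.74 + 0.73] − 0.38 = 1.47 − 0.38 = 1.09.
Reliability = 1.09 / 1.62 = 0.6728.

0.6728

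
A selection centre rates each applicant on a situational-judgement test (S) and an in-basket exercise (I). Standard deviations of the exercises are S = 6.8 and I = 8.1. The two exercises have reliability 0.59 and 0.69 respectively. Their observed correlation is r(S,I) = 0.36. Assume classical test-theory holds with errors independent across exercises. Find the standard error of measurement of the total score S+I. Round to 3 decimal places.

6.269

Var(total) = 111.85 + 39.6576 = 151.508.
True-score variance = 72.5525 + 39.6576 = 112.21, so reliability = 0.7406.
Error variance = 151.508 − 112.21 = 39.2975; SEM = √39.2975 = 6.269.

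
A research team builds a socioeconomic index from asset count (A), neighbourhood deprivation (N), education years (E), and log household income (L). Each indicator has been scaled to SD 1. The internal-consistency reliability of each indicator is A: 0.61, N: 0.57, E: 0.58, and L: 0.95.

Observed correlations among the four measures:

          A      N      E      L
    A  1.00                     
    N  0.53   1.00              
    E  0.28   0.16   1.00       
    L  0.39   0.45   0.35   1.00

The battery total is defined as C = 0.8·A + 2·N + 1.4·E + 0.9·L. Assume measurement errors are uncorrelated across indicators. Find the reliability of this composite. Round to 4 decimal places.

Var(C) = 0.8² + 2² + 1.4² + 0.9² + 2·[1.6·0.53 + 1.12·0.28 + 0.72·0.39 + 2.8·0.16 + 1.8·0.45 + 1.26·0.35] = 7.41 + 6.2828 = 13.6928.
With uncorrelated errors the cross-covariances are all true-score covariance, so they carry over unchanged; only the diagonal terms shrink to ρᵢσᵢ².
True-score variance = [0.8²·0.61 + 2²·0.57 + 1.4²·0.58 + 0.9²·0.95] + 6.2828 = 4.5767 + 6.2828 = 10.8595.
Reliability = 10.8595 / 13.6928 = 0.7931.

0.7931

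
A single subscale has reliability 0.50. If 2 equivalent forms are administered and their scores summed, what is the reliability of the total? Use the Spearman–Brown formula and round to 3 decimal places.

ρ_k = kρ / (1 + (k−1)ρ) = 2·0.50 / (1 + 1·0.50) = 1.000 / 1.500 = 0.667.

0.667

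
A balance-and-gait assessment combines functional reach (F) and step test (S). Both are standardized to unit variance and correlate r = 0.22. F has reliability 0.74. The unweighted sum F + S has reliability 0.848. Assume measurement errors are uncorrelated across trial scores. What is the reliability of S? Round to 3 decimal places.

Var(F+S) = 2 + 2·0.22 = 2.440.
True-score variance = ρ_F + ρ_S + 2·0.22, so 0.848 = (0.74 + ρ_S + 0.44) / 2.440.
ρ_S = 0.848·2.440 − 0.74 − 0.44 = 0.889.

0.889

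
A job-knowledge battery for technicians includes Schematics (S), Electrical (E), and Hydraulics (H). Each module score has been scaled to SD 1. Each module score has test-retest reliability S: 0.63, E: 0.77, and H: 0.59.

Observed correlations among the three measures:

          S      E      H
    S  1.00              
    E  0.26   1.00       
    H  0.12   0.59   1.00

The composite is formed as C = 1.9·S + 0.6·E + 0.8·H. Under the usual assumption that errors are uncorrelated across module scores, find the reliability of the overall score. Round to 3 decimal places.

Var(C) = 1.9² + 0.6² + 0.8² + 2·[1.14·0.26 + 1.52·0.12 + 0.48·0.59] = 4.61 + 1.524 = 6.134.
Under uncorrelated errors the observed covariances equal the true-score covariances, so only the own-variance terms attenuate.
True-score variance = [1.9²·0.63 + 0.6²·0.77 + 0.8²·0.59] + 1.524 = 2.9291 + 1.524 = 4.4531.
Reliability = 4.4531 / 6.134 = 0.726.

0.726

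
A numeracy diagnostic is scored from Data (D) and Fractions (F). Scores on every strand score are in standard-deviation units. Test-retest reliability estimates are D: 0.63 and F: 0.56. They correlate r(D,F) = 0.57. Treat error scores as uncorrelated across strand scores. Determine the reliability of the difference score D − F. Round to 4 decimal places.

0.0581

Var(D−F) = 1 + 1 − 2·0.57 = 2 − 1.14 = 0.86.
Because errors are independent across components, Cov(Tᵢ,Tⱼ) = Cov(Xᵢ,Xⱼ); the off-diagonal part of the true-score variance is the same as above.
True-score variance = [0.63 + 0.56] − 1.14 = 1.19 − 1.14 = 0.05.
Reliability = 0.05 / 0.86 = 0.0581.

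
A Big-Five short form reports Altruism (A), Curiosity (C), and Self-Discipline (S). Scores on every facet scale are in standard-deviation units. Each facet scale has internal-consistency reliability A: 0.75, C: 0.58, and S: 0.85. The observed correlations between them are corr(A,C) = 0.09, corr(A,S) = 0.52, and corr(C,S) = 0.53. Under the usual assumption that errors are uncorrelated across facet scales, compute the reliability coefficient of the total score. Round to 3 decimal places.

Var(A+C+S) = 3 + 2·[0.09 + 0.52 + 0.53] = 3 + 2.28 = 5.28.
With uncorrelated errors the cross-covariances are all true-score covariance, so they carry over unchanged; only the diagonal terms shrink to ρᵢσᵢ².
True-score variance = [0.75 + 0.58 + 0.85] + 2.28 = 2.18 + 2.28 = 4.46.
Reliability = 4.46 / 5.28 = 0.845.

0.845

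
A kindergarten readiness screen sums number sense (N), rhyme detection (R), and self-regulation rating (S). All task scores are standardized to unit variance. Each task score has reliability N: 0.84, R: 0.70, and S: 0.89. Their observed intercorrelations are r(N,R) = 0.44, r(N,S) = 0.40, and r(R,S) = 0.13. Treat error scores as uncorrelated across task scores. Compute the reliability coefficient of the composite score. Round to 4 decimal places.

Var(N+R+S) = 3 + 2·[0.44 + 0.40 + 0.13] = 3 + 1.94 = 4.94.
With uncorrelated errors the cross-covariances are all true-score covariance, so they carry over unchanged; only the diagonal terms shrink to ρᵢσᵢ².
True-score variance = [0.84 + 0.70 + 0.89] + 1.94 = 2.43 + 1.94 = 4.37.
Reliability = 4.37 / 4.94 = 0.8846.

0.8846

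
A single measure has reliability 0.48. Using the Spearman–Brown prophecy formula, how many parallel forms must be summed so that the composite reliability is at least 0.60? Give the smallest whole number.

2

k ≥ ρ*(1−ρ₁)/(ρ₁(1−ρ*)) = 0.60·0.52 / (0.48·0.40) = 1.625.
Smallest integer k = 2.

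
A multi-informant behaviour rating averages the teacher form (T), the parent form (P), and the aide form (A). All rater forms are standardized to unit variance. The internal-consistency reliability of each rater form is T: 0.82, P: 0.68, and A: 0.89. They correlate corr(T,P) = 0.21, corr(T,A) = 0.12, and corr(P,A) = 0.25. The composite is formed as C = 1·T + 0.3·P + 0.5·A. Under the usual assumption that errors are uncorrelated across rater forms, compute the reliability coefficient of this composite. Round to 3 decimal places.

Var(C) = 1 + 0.3² + 0.5² + 2·[0.3·0.21 + 0.5·0.12 + 0.15·0.25] = 1.34 + 0.321 = 1.661.
Under uncorrelated errors the observed covariances equal the true-score covariances, so only the own-variance terms attenuate.
True-score variance = [0.82 + 0.3²·0.68 + 0.5²·0.89] + 0.321 = 1.1037 + 0.321 = 1.4247.
Reliability = 1.4247 / 1.661 = 0.858.

0.858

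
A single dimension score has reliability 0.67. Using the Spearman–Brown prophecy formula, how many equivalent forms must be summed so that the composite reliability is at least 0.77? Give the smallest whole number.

2

k ≥ ρ*(1−ρ₁)/(ρ₁(1−ρ*)) = 0.77·0.33 / (0.67·0.23) = 1.649.
Smallest integer k = 2.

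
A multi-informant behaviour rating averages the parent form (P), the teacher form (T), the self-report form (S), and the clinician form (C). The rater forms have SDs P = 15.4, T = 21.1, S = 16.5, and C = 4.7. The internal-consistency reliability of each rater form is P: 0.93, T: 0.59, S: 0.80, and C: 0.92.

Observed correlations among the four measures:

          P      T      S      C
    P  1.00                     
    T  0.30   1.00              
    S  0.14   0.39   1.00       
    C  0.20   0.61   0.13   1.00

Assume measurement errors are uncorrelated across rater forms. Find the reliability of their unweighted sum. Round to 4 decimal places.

Var(P+T+S+C) = 15.4² + 21.1² + 16.5² + 4.7² + 2·[15.4·21.1·0.30 + 15.4·16.5·0.14 + 15.4·4.7·0.20 + 21.1·16.5·0.39 + 21.1·4.7·0.61 + 16.5·4.7·0.13] = 976.71 + 707.771 = 1684.48.
Under uncorrelated errors the observed covariances equal the true-score covariances, so only the own-variance terms attenuate.
True-score variance = [15.4²·0.93 + 21.1²·0.59 + 16.5²·0.80 + 4.7²·0.92] + 707.771 = 721.356 + 707.771 = 1429.13.
Reliability = 1429.13 / 1684.48 = 0.8484.

0.8484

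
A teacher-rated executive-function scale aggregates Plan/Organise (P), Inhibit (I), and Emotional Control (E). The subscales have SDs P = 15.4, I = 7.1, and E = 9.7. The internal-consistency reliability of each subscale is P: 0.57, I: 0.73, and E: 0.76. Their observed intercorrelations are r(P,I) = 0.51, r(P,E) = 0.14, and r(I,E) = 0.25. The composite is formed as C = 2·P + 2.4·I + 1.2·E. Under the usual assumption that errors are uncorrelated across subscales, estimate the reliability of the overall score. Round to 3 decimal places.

Var(C) = 2²·15.4² + 2.4²·7.1² + 1.2²·9.7² + 2·[4.8·15.4·7.1·0.51 + 2.4·15.4·9.7·0.14 + 2.88·7.1·9.7·0.25] = 1374.49 + 734.885 = 2109.38.
Under uncorrelated errors the observed covariances equal the true-score covariances, so only the own-variance terms attenuate.
True-score variance = [2²·15.4²·0.57 + 2.4²·7.1²·0.73 + 1.2²·9.7²·0.76] + 734.885 = 855.661 + 734.885 = 1590.55.
Reliability = 1590.55 / 2109.38 = 0.754.

0.754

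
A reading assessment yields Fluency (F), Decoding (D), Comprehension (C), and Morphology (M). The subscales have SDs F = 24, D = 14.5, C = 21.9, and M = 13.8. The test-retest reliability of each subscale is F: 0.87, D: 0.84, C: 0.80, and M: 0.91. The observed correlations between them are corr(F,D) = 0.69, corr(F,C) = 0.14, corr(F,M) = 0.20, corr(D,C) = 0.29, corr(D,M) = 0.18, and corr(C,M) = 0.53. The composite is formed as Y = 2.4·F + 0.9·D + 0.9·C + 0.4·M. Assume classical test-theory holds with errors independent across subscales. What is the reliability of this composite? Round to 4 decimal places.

0.9051

Var(Y) = 2.4²·24² + 0.9²·14.5² + 0.9²·21.9² + 0.4²·13.8² + 2·[2.16·24·14.5·0.69 + 2.16·24·21.9·0.14 + 0.96·24·13.8·0.20 + 0.81·14.5·21.9·0.29 + 0.36·14.5·13.8·0.18 + 0.36·21.9·13.8·0.53] = 3907.02 + 1772.83 = 5679.84.
With uncorrelated errors the cross-covariances are all true-score covariance, so they carry over unchanged; only the diagonal terms shrink to ρᵢσᵢ².
True-score variance = [2.4²·24²·0.87 + 0.9²·14.5²·0.84 + 0.9²·21.9²·0.80 + 0.4²·13.8²·0.91] + 1772.83 = 3368.02 + 1772.83 = 5140.85.
Reliability = 5140.85 / 5679.84 = 0.9051.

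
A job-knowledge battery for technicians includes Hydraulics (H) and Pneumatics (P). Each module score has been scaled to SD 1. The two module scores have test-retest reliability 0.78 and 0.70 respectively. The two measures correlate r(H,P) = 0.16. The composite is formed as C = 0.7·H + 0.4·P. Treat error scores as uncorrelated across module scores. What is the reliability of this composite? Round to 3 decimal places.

0.789

Var(C) = 0.7² + 0.4² + 2·[0.28·0.16] = 0.65 + 0.0896 = 0.7396.
Because errors are independent across components, Cov(Tᵢ,Tⱼ) = Cov(Xᵢ,Xⱼ); the off-diagonal part of the true-score variance is the same as above.
True-score variance = [0.7²·0.78 + 0.4²·0.70] + 0.0896 = 0.4942 + 0.0896 = 0.5838.
Reliability = 0.5838 / 0.7396 = 0.789.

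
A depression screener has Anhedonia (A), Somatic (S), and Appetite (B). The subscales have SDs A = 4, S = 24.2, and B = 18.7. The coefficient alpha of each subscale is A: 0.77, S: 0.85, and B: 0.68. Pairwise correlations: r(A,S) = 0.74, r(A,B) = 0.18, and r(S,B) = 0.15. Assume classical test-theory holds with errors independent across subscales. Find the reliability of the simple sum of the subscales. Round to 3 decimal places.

Var(A+S+B) = 4² + 24.2² + 18.7² + 2·[4·24.2·0.74 + 4·18.7·0.18 + 24.2·18.7·0.15] = 951.33 + 305.954 = 1257.28.
With uncorrelated errors the cross-covariances are all true-score covariance, so they carry over unchanged; only the diagonal terms shrink to ρᵢσᵢ².
True-score variance = [4²·0.77 + 24.2²·0.85 + 18.7²·0.68] + 305.954 = 747.903 + 305.954 = 1053.86.
Reliability = 1053.86 / 1257.28 = 0.838.

0.838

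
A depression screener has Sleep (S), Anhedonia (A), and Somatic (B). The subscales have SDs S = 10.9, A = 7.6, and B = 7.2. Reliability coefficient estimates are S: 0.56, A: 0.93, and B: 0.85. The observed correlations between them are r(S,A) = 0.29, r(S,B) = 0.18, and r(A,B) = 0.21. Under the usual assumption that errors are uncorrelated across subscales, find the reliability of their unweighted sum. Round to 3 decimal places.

Var(S+A+B) = 10.9² + 7.6² + 7.2² + 2·[10.9·7.6·0.29 + 10.9·7.2·0.18 + 7.6·7.2·0.21] = 228.41 + 99.2824 = 327.692.
Under uncorrelated errors the observed covariances equal the true-score covariances, so only the own-variance terms attenuate.
True-score variance = [10.9²·0.56 + 7.6²·0.93 + 7.2²·0.85] + 99.2824 = 164.314 + 99.2824 = 263.597.
Reliability = 263.597 / 327.692 = 0.804.

0.804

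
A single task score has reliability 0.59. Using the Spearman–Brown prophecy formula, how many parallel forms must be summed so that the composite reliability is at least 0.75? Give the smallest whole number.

3

k ≥ ρ*(1−ρ₁)/(ρ₁(1−ρ*)) = 0.75·0.41 / (0.59·0.25) = 2.085.
Smallest integer k = 3.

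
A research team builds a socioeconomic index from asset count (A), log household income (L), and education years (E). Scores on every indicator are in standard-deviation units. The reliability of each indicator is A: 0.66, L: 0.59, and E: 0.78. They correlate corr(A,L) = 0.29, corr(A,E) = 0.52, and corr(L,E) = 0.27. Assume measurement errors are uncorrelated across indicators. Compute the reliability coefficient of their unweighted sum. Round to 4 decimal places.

Var(A+L+E) = 3 + 2·[0.29 + 0.52 + 0.27] = 3 + 2.16 = 5.16.
Because errors are independent across components, Cov(Tᵢ,Tⱼ) = Cov(Xᵢ,Xⱼ); the off-diagonal part of the true-score variance is the same as above.
True-score variance = [0.66 + 0.59 + 0.78] + 2.16 = 2.03 + 2.16 = 4.19.
Reliability = 4.19 / 5.16 = 0.8120.

0.8120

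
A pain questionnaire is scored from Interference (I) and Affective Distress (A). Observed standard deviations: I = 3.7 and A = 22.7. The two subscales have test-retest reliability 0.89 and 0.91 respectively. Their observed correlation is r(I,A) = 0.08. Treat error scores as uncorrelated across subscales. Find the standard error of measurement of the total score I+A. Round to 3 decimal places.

6.920

Var(total) = 528.98 + 13.4384 = 542.418.
True-score variance = 481.098 + 13.4384 = 494.536, so reliability = 0.9117.
Error variance = 542.418 − 494.536 = 47.882; SEM = √47.882 = 6.920.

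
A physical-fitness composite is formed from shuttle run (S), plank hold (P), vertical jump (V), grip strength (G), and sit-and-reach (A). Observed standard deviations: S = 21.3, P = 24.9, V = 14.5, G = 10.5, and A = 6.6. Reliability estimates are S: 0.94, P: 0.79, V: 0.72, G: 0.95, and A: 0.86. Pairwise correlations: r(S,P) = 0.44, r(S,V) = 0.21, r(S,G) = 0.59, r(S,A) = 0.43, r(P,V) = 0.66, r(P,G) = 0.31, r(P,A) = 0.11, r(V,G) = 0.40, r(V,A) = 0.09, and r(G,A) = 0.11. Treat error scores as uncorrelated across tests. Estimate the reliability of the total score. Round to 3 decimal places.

0.930

Var(S+P+V+G+A) = 21.3² + 24.9² + 14.5² + 10.5² + 6.6² + 2·[21.3·24.9·0.44 + 21.3·14.5·0.21 + 21.3·10.5·0.59 + 21.3·6.6·0.43 + 24.9·14.5·0.66 + 24.9·10.5·0.31 + 24.9·6.6·0.11 + 14.5·10.5·0.40 + 14.5·6.6·0.09 + 10.5·6.6·0.11] = 1437.76 + 1810.36 = 3248.12.
Under uncorrelated errors the observed covariances equal the true-score covariances, so only the own-variance terms attenuate.
True-score variance = [21.3²·0.94 + 24.9²·0.79 + 14.5²·0.72 + 10.5²·0.95 + 6.6²·0.86] + 1810.36 = 1209.86 + 1810.36 = 3020.22.
Reliability = 3020.22 / 3248.12 = 0.930.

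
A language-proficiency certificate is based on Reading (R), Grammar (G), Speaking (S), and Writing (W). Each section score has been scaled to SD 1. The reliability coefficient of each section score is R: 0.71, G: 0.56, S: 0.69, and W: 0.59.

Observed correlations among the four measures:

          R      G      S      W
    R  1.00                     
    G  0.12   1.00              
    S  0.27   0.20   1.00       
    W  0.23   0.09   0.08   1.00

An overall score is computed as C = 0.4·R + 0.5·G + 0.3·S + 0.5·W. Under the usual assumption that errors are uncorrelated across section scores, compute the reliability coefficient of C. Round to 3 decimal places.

0.735

Var(C) = 0.4² + 0.5² + 0.3² + 0.5² + 2·[0.2·0.12 + 0.12·0.27 + 0.2·0.23 + 0.15·0.20 + 0.25·0.09 + 0.15·0.08] = 0.75 + 0.3338 = 1.0838.
Because errors are independent across components, Cov(Tᵢ,Tⱼ) = Cov(Xᵢ,Xⱼ); the off-diagonal part of the true-score variance is the same as above.
True-score variance = [0.4²·0.71 + 0.5²·0.56 + 0.3²·0.69 + 0.5²·0.59] + 0.3338 = 0.4632 + 0.3338 = 0.797.
Reliability = 0.797 / 1.0838 = 0.735.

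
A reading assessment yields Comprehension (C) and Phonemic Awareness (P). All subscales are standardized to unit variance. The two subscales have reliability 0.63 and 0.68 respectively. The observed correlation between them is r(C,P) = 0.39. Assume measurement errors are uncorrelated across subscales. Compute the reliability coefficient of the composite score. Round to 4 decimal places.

0.7518

Var(C+P) = 2 + 2·[0.39] = 2 + 0.78 = 2.78.
Under uncorrelated errors the observed covariances equal the true-score covariances, so only the own-variance terms attenuate.
True-score variance = [0.63 + 0.68] + 0.78 = 1.31 + 0.78 = 2.09.
Reliability = 2.09 / 2.78 = 0.7518.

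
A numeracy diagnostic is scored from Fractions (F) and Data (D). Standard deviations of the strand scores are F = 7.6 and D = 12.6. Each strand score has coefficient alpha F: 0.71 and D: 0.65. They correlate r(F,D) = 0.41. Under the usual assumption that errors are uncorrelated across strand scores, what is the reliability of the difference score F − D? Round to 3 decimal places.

0.476

Var(F−D) = 7.6² + 12.6² − 2·7.6·12.6·0.41 = 216.52 − 78.5232 = 137.997.
Under uncorrelated errors the observed covariances equal the true-score covariances, so only the own-variance terms attenuate.
True-score variance = [7.6²·0.71 + 12.6²·0.65] − 78.5232 = 144.204 − 78.5232 = 65.6804.
Reliability = 65.6804 / 137.997 = 0.476.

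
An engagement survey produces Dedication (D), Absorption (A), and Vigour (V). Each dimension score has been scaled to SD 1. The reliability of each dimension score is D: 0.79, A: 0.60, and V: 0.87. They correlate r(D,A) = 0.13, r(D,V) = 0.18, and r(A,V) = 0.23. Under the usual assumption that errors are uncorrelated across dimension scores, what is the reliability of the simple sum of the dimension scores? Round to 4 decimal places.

0.8186

Var(D+A+V) = 3 + 2·[0.13 + 0.18 + 0.23] = 3 + 1.08 = 4.08.
Because errors are independent across components, Cov(Tᵢ,Tⱼ) = Cov(Xᵢ,Xⱼ); the off-diagonal part of the true-score variance is the same as above.
True-score variance = [0.79 + 0.60 + 0.87] + 1.08 = 2.26 + 1.08 = 3.34.
Reliability = 3.34 / 4.08 = 0.8186.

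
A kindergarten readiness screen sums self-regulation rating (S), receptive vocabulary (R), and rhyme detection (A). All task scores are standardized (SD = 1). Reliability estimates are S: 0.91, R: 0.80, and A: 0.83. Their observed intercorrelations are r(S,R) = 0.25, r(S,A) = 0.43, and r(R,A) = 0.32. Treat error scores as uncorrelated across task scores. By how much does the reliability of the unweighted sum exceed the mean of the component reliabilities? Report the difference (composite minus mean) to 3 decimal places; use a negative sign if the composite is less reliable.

Var(sum) = 3 + 2 = 5; true-score variance = 2.54 + 2 = 4.54; composite reliability = 0.9080.
Mean component reliability = 0.8467.
Difference = 0.9080 − 0.8467 = 0.061.

0.061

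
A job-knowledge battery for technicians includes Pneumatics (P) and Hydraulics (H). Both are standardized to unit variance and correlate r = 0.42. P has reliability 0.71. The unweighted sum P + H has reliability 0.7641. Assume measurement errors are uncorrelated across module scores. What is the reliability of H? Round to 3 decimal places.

0.620

Var(P+H) = 2 + 2·0.42 = 2.840.
True-score variance = ρ_P + ρ_H + 2·0.42, so 0.7641 = (0.71 + ρ_H + 0.84) / 2.840.
ρ_H = 0.7641·2.840 − 0.71 − 0.84 = 0.620.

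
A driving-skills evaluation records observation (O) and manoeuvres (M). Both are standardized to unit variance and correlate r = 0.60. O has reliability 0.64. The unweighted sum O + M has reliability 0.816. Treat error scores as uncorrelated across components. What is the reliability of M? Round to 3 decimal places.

Var(O+M) = 2 + 2·0.60 = 3.200.
True-score variance = ρ_O + ρ_M + 2·0.60, so 0.816 = (0.64 + ρ_M + 1.20) / 3.200.
ρ_M = 0.816·3.200 − 0.64 − 1.20 = 0.771.

0.771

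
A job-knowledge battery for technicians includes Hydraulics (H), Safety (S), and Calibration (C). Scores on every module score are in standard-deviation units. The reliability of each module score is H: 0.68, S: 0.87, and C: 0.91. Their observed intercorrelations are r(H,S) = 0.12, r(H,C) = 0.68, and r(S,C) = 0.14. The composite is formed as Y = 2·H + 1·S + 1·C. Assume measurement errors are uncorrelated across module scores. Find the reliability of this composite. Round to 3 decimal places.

0.842

Var(Y) = 2² + 1 + 1 + 2·[2·0.12 + 2·0.68 + 0.14] = 6 + 3.48 = 9.48.
Because errors are independent across components, Cov(Tᵢ,Tⱼ) = Cov(Xᵢ,Xⱼ); the off-diagonal part of the true-score variance is the same as above.
True-score variance = [2²·0.68 + 0.87 + 0.91] + 3.48 = 4.5 + 3.48 = 7.98.
Reliability = 7.98 / 9.48 = 0.842.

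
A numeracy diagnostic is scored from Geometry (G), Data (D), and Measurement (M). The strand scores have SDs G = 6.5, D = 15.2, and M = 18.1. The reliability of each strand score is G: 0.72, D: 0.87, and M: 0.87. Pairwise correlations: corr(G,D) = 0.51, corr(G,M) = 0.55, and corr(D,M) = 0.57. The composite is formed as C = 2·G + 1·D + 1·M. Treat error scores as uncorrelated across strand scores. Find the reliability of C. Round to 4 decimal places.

Var(C) = 2²·6.5² + 15.2² + 18.1² + 2·[2·6.5·15.2·0.51 + 2·6.5·18.1·0.55 + 15.2·18.1·0.57] = 727.65 + 774.019 = 1501.67.
With uncorrelated errors the cross-covariances are all true-score covariance, so they carry over unchanged; only the diagonal terms shrink to ρᵢσᵢ².
True-score variance = [2²·6.5²·0.72 + 15.2²·0.87 + 18.1²·0.87] + 774.019 = 607.706 + 774.019 = 1381.72.
Reliability = 1381.72 / 1501.67 = 0.9201.

0.9201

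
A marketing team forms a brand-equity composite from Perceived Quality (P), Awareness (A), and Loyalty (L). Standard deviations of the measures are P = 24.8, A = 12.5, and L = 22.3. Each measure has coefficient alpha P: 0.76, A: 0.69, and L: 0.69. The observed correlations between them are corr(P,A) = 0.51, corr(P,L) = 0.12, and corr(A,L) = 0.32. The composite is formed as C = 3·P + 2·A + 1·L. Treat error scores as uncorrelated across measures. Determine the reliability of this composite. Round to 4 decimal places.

0.8199

Var(C) = 3²·24.8² + 2²·12.5² + 22.3² + 2·[6·24.8·12.5·0.51 + 3·24.8·22.3·0.12 + 2·12.5·22.3·0.32] = 6657.65 + 2652.19 = 9309.84.
With uncorrelated errors the cross-covariances are all true-score covariance, so they carry over unchanged; only the diagonal terms shrink to ρᵢσᵢ².
True-score variance = [3²·24.8²·0.76 + 2²·12.5²·0.69 + 22.3²·0.69] + 2652.19 = 4981.25 + 2652.19 = 7633.44.
Reliability = 7633.44 / 9309.84 = 0.8199.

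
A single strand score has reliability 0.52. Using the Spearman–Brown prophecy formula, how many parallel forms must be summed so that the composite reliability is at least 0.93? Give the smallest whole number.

k ≥ ρ*(1−ρ₁)/(ρ₁(1−ρ*)) = 0.93·0.48 / (0.52·0.07) = 12.264.
Smallest integer k = 13.

13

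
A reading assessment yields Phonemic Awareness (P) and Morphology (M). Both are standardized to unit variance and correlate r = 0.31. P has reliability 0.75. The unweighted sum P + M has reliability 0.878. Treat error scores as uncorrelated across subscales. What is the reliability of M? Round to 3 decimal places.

Var(P+M) = 2 + 2·0.31 = 2.620.
True-score variance = ρ_P + ρ_M + 2·0.31, so 0.878 = (0.75 + ρ_M + 0.62) / 2.620.
ρ_M = 0.878·2.620 − 0.75 − 0.62 = 0.930.

0.930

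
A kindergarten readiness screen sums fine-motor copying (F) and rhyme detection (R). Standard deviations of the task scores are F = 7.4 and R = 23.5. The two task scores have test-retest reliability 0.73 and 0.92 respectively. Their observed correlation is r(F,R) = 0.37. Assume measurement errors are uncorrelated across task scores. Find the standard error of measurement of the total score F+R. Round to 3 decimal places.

Var(total) = 607.01 + 128.686 = 735.696.
True-score variance = 548.045 + 128.686 = 676.731, so reliability = 0.9199.
Error variance = 735.696 − 676.731 = 58.9652; SEM = √58.9652 = 7.679.

7.679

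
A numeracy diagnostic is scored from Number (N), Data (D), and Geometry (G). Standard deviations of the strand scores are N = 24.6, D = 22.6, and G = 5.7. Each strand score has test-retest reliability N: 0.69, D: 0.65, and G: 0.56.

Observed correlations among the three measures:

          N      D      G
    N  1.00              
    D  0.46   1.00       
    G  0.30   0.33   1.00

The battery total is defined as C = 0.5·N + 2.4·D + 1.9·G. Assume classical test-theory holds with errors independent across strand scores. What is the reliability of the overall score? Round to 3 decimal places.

0.737

Var(C) = 0.5²·24.6² + 2.4²·22.6² + 1.9²·5.7² + 2·[1.2·24.6·22.6·0.46 + 0.95·24.6·5.7·0.30 + 4.56·22.6·5.7·0.33] = 3210.56 + 1081.4 = 4291.96.
Under uncorrelated errors the observed covariances equal the true-score covariances, so only the own-variance terms attenuate.
True-score variance = [0.5²·24.6²·0.69 + 2.4²·22.6²·0.65 + 1.9²·5.7²·0.56] + 1081.4 = 2082.36 + 1081.4 = 3163.76.
Reliability = 3163.76 / 4291.96 = 0.737.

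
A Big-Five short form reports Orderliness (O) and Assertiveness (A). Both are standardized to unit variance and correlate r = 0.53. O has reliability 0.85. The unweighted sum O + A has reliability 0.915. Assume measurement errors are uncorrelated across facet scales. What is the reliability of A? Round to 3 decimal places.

0.890

Var(O+A) = 2 + 2·0.53 = 3.060.
True-score variance = ρ_O + ρ_A + 2·0.53, so 0.915 = (0.85 + ρ_A + 1.06) / 3.060.
ρ_A = 0.915·3.060 − 0.85 − 1.06 = 0.890.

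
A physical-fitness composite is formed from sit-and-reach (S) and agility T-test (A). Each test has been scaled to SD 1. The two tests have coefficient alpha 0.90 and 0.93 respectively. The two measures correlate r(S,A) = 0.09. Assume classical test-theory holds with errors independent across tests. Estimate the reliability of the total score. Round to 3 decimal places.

0.922

Var(S+A) = 2 + 2·[0.09] = 2 + 0.18 = 2.18.
Under uncorrelated errors the observed covariances equal the true-score covariances, so only the own-variance terms attenuate.
True-score variance = [0.90 + 0.93] + 0.18 = 1.83 + 0.18 = 2.01.
Reliability = 2.01 / 2.18 = 0.922.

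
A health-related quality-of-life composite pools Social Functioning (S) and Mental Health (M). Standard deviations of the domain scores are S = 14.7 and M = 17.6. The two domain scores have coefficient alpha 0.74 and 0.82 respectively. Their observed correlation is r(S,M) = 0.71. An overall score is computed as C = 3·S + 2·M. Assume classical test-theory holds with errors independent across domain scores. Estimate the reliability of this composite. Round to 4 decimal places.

Var(C) = 3²·14.7² + 2²·17.6² + 2·[6·14.7·17.6·0.71] = 3183.85 + 2204.29 = 5388.14.
Under uncorrelated errors the observed covariances equal the true-score covariances, so only the own-variance terms attenuate.
True-score variance = [3²·14.7²·0.74 + 2²·17.6²·0.82] + 2204.29 = 2455.17 + 2204.29 = 4659.47.
Reliability = 4659.47 / 5388.14 = 0.8648.

0.8648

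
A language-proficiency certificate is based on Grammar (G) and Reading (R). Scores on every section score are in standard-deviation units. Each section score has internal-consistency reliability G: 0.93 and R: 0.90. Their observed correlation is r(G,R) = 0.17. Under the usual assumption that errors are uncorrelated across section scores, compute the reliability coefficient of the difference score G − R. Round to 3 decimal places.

Var(G−R) = 1 + 1 − 2·0.17 = 2 − 0.34 = 1.66.
Under uncorrelated errors the observed covariances equal the true-score covariances, so only the own-variance terms attenuate.
True-score variance = [0.93 + 0.90] − 0.34 = 1.83 − 0.34 = 1.49.
Reliability = 1.49 / 1.66 = 0.898.

0.898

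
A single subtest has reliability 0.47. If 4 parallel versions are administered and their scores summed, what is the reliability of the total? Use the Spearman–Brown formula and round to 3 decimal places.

0.780

ρ_k = kρ / (1 + (k−1)ρ) = 4·0.47 / (1 + 3·0.47) = 1.880 / 2.410 = 0.780.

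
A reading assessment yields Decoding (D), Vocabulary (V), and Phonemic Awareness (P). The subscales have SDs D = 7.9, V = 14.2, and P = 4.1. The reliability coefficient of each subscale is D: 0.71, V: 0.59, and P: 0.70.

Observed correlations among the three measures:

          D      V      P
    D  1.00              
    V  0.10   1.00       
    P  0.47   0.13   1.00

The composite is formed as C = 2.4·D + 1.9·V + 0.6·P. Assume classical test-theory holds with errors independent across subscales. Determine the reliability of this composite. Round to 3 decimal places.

0.678

Var(C) = 2.4²·7.9² + 1.9²·14.2² + 0.6²·4.1² + 2·[4.56·7.9·14.2·0.10 + 1.44·7.9·4.1·0.47 + 1.14·14.2·4.1·0.13] = 1093.45 + 163.408 = 1256.86.
Under uncorrelated errors the observed covariances equal the true-score covariances, so only the own-variance terms attenuate.
True-score variance = [2.4²·7.9²·0.71 + 1.9²·14.2²·0.59 + 0.6²·4.1²·0.70] + 163.408 = 688.941 + 163.408 = 852.349.
Reliability = 852.349 / 1256.86 = 0.678.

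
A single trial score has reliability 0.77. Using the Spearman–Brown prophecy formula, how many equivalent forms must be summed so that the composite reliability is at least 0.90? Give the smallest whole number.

k ≥ ρ*(1−ρ₁)/(ρ₁(1−ρ*)) = 0.90·0.23 / (0.77·0.10) = 2.688.
Smallest integer k = 3.

3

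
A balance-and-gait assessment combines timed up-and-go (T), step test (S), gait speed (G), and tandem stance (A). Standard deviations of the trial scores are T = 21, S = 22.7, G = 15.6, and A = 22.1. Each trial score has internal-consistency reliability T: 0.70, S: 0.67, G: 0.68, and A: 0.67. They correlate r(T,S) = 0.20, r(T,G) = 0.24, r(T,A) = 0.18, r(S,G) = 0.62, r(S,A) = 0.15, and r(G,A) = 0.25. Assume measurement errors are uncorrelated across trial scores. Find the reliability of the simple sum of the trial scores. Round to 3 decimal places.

Var(T+S+G+A) = 21² + 22.7² + 15.6² + 22.1² + 2·[21·22.7·0.20 + 21·15.6·0.24 + 21·22.1·0.18 + 22.7·15.6·0.62 + 22.7·22.1·0.15 + 15.6·22.1·0.25] = 1688.06 + 1276.99 = 2965.05.
Because errors are independent across components, Cov(Tᵢ,Tⱼ) = Cov(Xᵢ,Xⱼ); the off-diagonal part of the true-score variance is the same as above.
True-score variance = [21²·0.70 + 22.7²·0.67 + 15.6²·0.68 + 22.1²·0.67] + 1276.99 = 1146.66 + 1276.99 = 2423.66.
Reliability = 2423.66 / 2965.05 = 0.817.

0.817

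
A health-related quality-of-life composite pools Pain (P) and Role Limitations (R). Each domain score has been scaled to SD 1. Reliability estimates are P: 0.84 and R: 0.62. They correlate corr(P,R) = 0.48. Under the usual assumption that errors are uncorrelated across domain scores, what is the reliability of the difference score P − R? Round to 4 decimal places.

0.4808

Var(P−R) = 1 + 1 − 2·0.48 = 2 − 0.96 = 1.04.
Because errors are independent across components, Cov(Tᵢ,Tⱼ) = Cov(Xᵢ,Xⱼ); the off-diagonal part of the true-score variance is the same as above.
True-score variance = [0.84 + 0.62] − 0.96 = 1.46 − 0.96 = 0.5.
Reliability = 0.5 / 1.04 = 0.4808.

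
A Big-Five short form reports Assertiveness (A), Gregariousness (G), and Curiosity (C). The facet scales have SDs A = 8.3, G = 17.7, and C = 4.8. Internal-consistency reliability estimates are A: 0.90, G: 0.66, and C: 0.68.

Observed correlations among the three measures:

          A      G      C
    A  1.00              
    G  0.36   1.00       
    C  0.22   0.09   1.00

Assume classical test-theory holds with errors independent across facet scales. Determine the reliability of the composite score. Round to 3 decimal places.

Var(A+G+C) = 8.3² + 17.7² + 4.8² + 2·[8.3·17.7·0.36 + 8.3·4.8·0.22 + 17.7·4.8·0.09] = 405.22 + 138.598 = 543.818.
With uncorrelated errors the cross-covariances are all true-score covariance, so they carry over unchanged; only the diagonal terms shrink to ρᵢσᵢ².
True-score variance = [8.3²·0.90 + 17.7²·0.66 + 4.8²·0.68] + 138.598 = 284.44 + 138.598 = 423.037.
Reliability = 423.037 / 543.818 = 0.778.

0.778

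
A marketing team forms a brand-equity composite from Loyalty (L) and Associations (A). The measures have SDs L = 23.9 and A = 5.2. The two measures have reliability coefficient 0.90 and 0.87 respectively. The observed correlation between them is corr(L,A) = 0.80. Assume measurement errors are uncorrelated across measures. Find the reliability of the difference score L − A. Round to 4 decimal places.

0.8482

Var(L−A) = 23.9² + 5.2² − 2·23.9·5.2·0.80 = 598.25 − 198.848 = 399.402.
With uncorrelated errors the cross-covariances are all true-score covariance, so they carry over unchanged; only the diagonal terms shrink to ρᵢσᵢ².
True-score variance = [23.9²·0.90 + 5.2²·0.87] − 198.848 = 537.614 − 198.848 = 338.766.
Reliability = 338.766 / 399.402 = 0.8482.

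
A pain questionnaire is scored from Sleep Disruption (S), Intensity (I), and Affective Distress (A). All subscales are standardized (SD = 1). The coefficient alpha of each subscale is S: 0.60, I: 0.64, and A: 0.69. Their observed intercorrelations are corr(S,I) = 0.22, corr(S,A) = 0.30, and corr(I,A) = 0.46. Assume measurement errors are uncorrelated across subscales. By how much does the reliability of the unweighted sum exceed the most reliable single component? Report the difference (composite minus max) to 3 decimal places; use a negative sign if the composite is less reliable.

0.094

Var(sum) = 3 + 1.96 = 4.96; true-score variance = 1.93 + 1.96 = 3.89; composite reliability = 0.7843.
Max component reliability = 0.6900.
Difference = 0.7843 − 0.6900 = 0.094.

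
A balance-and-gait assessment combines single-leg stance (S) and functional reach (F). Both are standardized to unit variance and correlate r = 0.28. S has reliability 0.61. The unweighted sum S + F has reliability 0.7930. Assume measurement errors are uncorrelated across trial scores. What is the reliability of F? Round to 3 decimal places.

Var(S+F) = 2 + 2·0.28 = 2.560.
True-score variance = ρ_S + ρ_F + 2·0.28, so 0.7930 = (0.61 + ρ_F + 0.56) / 2.560.
ρ_F = 0.7930·2.560 − 0.61 − 0.56 = 0.860.

0.860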